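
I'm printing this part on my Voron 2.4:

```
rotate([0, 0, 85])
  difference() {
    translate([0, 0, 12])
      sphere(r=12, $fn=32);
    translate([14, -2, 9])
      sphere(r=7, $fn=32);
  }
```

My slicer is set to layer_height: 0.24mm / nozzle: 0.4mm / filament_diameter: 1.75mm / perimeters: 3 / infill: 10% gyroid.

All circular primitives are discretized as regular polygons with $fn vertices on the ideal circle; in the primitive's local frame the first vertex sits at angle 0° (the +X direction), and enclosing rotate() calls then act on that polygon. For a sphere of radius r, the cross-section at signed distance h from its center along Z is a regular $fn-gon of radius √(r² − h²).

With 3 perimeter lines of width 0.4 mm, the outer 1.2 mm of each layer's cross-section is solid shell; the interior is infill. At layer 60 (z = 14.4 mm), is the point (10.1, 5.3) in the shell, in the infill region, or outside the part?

At z = 14.4 mm: the sphere: section is a regular 32-gon, circumradius = √(r²−h²) = √(12²−2.4²) = 11.758; the r=7 sphere at (14, -2) slices to a regular 32-gon of circumradius 4.454 (√(r²−h²) with h=5.4 from center); After the difference (first − rest): starting from the r=12 sphere, the r=7 sphere at (14, -2) partially overlaps it — only the 9.30 mm² overlap (of its 61.93 mm²) is removed, clipping the outline — 1 connected region; (whole slice rotated 85° about Z — lengths, areas and connectivity unchanged). Overall, the cross-section is a single solid region. Undo the 85° rotation: the query point maps to (6.160, -9.600) in the un-rotated model frame. The nearest boundary edge runs (6.53, -9.78)→(4.50, -10.86); distance from the point to it = 0.33 mm. The point is inside the cross-section, 0.33 mm from the nearest boundary — within the 1.2 mm shell band (3 × 0.4).

shell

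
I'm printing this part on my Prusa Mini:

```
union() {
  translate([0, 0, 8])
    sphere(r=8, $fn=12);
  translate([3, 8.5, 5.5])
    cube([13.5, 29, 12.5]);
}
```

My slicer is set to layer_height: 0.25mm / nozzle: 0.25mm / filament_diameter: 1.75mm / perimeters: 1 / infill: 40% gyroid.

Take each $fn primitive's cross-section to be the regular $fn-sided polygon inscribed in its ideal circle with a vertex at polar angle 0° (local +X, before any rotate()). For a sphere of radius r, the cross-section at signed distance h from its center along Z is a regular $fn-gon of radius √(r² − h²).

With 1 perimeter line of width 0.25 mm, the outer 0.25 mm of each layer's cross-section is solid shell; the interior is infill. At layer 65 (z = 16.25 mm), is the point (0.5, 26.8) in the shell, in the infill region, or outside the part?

At z = 16.25 mm: the sphere does not reach this height (|z−center|=8.250 > r=8); the cube at (3, 8.5) is present — its section is the full 13.5×29 rectangle; Merging all regions: only the 13.5×29 cube at (3, 8.5) is present, so the union is just that shape — 1 connected region. Overall, the cross-section is a single solid region. The nearest boundary edge runs (3.00, 37.50)→(3.00, 8.50); distance from the point to it = 2.50 mm. The point is not inside any of the regions above, so it lies outside the cross-section (2.50 mm from the nearest boundary).

outside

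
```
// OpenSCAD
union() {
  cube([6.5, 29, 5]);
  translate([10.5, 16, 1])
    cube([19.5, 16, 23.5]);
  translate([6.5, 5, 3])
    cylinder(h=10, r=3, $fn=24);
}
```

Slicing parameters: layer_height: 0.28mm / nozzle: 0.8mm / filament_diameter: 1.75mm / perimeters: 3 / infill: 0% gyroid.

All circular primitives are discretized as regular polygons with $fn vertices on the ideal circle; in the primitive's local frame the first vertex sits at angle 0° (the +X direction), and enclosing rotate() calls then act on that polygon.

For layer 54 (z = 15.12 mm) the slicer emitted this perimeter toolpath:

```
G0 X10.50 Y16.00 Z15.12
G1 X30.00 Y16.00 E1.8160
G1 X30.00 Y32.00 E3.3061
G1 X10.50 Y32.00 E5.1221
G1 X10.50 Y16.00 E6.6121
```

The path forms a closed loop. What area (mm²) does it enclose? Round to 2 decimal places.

Apply the shoelace formula to the sequence of (X, Y) vertices; enclosed area = 312.00 mm².

312.00 mm²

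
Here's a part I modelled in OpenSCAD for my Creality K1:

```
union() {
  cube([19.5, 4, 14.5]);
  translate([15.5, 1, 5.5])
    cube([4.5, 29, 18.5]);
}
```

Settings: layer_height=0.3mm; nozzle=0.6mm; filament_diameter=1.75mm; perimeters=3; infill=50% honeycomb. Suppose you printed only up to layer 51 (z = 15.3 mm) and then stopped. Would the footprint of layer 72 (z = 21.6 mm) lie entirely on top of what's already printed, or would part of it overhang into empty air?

entirely on top

Compare the two slices. At z = 15.3: the cube does not reach this height (z outside [0, 14.5]); the 4.5×29 cube at (15.5, 1) contributes its full rectangle (area 130.50 mm²); Combining (union): only the 4.5×29 cube at (15.5, 1) is present, so the union is just that shape — area = 130.50 mm². At z = 21.6: the cube is not intersected at this z (z outside [0, 14.5]); the 4.5×29 cube at (15.5, 1) contributes its full rectangle (area 130.50 mm²); Taking the union: only the 4.5×29 cube at (15.5, 1) is present, so the union is just that shape — area = 130.50 mm². Checking containment: the cross-section at z = 21.6 is a subset of the cross-section at z = 15.3.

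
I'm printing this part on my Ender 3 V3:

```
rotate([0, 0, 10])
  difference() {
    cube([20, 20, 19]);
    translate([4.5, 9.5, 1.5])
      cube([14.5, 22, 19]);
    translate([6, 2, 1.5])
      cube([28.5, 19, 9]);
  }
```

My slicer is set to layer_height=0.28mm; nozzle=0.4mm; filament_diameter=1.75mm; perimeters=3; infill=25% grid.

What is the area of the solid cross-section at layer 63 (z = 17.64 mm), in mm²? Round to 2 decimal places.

247.75 mm²

At z = 17.64 mm: the cube is present — its section is the full 20×20 rectangle (area 400.00 mm²); the 14.5×22 cube at (4.5, 9.5) contributes its full rectangle (area 319.00 mm²); the cube at (6, 2) is absent (z outside [1.5, 10.5]); Subtracting the remaining from the first: starting from the 20×20 cube (400.00 mm²), the 14.5×22 cube at (4.5, 9.5) partially overlaps it — only the 152.25 mm² overlap (of its 319.00 mm²) is removed, clipping the outline — area = 247.75 mm²; (whole slice rotated 10° about Z — lengths, areas and connectivity unchanged). Overall, the cross-section is a single solid region. Net area = 247.75 mm².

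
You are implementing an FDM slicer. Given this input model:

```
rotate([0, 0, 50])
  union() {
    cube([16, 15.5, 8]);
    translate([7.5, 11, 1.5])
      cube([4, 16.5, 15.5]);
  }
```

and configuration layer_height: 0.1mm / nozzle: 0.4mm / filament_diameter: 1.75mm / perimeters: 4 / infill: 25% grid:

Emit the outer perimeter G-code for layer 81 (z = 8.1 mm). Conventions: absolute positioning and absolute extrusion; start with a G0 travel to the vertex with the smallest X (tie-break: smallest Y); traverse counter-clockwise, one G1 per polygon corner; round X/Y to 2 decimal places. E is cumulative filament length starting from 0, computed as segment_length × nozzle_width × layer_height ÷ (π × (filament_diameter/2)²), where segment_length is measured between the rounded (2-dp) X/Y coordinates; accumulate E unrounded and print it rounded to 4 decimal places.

G0 X-16.25 Y23.42 Z8.10
G1 X-3.61 Y12.82 E0.2743
G1 X-1.03 Y15.88 E0.3409
G1 X-13.67 Y26.49 E0.6153
G1 X-16.25 Y23.42 E0.6820

At z = 8.1 mm: the cube does not reach this height (z outside [0, 8]); the cube at (7.5, 11) (footprint 4×16.5) is included at this height; Combining (union): only the 4×16.5 cube at (7.5, 11) is present, so the union is just that shape — 1 connected region; (whole slice rotated 50° about Z — lengths, areas and connectivity unchanged). The outline is a single polygon with 4 vertices. Extrusion per mm of travel: 0.4 × 0.1 / (π × 0.875²) = 0.016630. Accumulating E over each segment gives final E = 0.6820.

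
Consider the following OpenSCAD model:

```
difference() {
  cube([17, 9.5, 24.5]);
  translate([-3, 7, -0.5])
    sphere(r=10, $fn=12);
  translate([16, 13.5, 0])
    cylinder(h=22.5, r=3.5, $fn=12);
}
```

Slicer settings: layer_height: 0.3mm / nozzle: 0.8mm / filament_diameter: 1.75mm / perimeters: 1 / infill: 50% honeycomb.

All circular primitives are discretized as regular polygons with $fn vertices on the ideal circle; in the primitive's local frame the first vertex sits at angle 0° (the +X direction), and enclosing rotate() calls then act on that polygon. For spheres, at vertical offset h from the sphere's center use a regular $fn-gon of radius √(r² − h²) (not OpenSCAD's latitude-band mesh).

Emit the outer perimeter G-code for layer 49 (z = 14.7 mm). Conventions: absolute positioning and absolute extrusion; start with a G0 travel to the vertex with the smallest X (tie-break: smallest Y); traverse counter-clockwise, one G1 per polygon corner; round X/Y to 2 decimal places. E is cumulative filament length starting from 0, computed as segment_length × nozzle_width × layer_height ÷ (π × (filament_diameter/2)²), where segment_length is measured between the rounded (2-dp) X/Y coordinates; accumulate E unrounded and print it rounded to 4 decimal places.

At z = 14.7 mm: the cube (footprint 17×9.5) is included at this height; the sphere at (-3, 7) is not intersected at this z (|z−center|=15.200 > r=10); the cylinder at (16, 13.5): section is a regular 12-gon, circumradius r=3.5; Taking the first minus the rest: starting from the 17×9.5 cube, the r=3.5 cylinder at (16, 13.5) misses the remaining region (no effect) — 1 connected region. The outline is a single polygon with 4 vertices. Extrusion per mm of travel: 0.8 × 0.3 / (π × 0.875²) = 0.099780. Accumulating E over each segment gives final E = 5.2884.

G0 X0.00 Y0.00 Z14.70
G1 X17.00 Y0.00 E1.6963
G1 X17.00 Y9.50 E2.6442
G1 X0.00 Y9.50 E4.3404
G1 X0.00 Y0.00 E5.2884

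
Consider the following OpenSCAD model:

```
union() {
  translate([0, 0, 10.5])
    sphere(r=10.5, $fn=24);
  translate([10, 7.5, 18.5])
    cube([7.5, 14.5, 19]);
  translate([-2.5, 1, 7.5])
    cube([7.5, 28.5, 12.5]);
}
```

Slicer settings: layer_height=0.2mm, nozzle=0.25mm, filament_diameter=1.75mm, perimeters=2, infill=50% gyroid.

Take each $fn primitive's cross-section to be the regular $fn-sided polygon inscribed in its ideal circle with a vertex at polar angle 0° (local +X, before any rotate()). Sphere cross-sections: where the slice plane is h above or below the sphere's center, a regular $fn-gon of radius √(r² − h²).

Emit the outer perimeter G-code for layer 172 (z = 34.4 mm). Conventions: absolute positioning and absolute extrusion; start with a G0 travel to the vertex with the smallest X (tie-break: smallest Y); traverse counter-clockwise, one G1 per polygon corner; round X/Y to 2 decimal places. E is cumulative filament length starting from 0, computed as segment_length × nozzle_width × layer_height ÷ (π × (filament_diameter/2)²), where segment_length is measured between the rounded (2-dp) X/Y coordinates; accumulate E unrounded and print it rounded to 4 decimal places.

G0 X10.00 Y7.50 Z34.40
G1 X17.50 Y7.50 E0.1559
G1 X17.50 Y22.00 E0.4573
G1 X10.00 Y22.00 E0.6132
G1 X10.00 Y7.50 E0.9147

At z = 34.4 mm: the sphere is not intersected at this z (|z−center|=23.900 > r=10.5); the 7.5×14.5 cube at (10, 7.5) contributes its full rectangle; the cube at (-2.5, 1) is absent (z outside [7.5, 20]); Merging all regions: only the 7.5×14.5 cube at (10, 7.5) is present, so the union is just that shape — 1 connected region. The outline is a single polygon with 4 vertices. Extrusion per mm of travel: 0.25 × 0.2 / (π × 0.875²) = 0.020788. Accumulating E over each segment gives final E = 0.9147.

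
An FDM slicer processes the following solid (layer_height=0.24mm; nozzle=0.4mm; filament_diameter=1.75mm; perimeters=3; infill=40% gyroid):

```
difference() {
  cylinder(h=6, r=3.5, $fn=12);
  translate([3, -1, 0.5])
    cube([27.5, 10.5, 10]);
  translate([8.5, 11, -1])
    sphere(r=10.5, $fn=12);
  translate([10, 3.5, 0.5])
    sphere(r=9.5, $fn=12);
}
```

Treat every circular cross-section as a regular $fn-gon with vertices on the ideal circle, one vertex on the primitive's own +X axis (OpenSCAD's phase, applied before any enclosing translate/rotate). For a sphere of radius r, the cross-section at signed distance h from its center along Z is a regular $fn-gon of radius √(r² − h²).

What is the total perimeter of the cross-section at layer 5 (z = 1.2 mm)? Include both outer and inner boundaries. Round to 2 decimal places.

At z = 1.2 mm: the cylinder: section is a regular 12-gon, circumradius r=3.5 (perimeter = 2·12·3.500·sin(180°/12) = 21.74 mm); the 27.5×10.5 cube at (3, -1) contributes its full rectangle (perimeter 76.00 mm); the r=10.5 sphere at (8.5, 11) slices to a regular 12-gon of circumradius 10.267 (√(r²−h²) with h=2.2 from center) (perimeter = 2·12·10.267·sin(180°/12) = 63.77 mm); the sphere at (10, 3.5): section is a regular 12-gon, circumradius = √(r²−h²) = √(9.5²−0.7²) = 9.474 (perimeter = 2·12·9.474·sin(180°/12) = 58.85 mm); After the difference (first − rest): starting from the r=3.5 cylinder, the 27.5×10.5 cube at (3, -1) partially overlaps it — only the 0.83 mm² overlap (of its 288.75 mm²) is removed, clipping the outline; the r=10.5 sphere at (8.5, 11) misses the remaining region (no effect); the r=9.5 sphere at (10, 3.5) partially overlaps it — only the 7.69 mm² overlap (of its 269.28 mm²) is removed, clipping the outline — boundary = 20.55 mm. Overall, the cross-section is a single solid region. Total boundary length (outer) = 20.55 mm.

20.55 mm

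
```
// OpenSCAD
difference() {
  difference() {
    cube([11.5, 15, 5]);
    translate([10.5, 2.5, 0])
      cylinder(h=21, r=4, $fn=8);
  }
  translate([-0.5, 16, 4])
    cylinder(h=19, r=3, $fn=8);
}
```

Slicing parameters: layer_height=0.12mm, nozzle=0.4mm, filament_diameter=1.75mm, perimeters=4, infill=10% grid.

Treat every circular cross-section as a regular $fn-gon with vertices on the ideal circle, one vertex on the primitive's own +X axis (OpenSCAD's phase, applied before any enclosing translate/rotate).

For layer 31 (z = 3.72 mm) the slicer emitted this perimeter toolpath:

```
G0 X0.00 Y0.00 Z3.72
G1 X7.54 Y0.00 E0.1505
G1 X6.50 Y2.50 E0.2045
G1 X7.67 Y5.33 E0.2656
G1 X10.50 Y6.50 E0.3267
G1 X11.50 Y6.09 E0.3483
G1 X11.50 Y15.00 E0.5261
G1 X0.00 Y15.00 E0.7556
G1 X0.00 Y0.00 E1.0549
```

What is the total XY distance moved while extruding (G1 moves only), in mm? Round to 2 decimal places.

Sum the Euclidean lengths of each G1 segment: total = 52.86 mm.

52.86 mm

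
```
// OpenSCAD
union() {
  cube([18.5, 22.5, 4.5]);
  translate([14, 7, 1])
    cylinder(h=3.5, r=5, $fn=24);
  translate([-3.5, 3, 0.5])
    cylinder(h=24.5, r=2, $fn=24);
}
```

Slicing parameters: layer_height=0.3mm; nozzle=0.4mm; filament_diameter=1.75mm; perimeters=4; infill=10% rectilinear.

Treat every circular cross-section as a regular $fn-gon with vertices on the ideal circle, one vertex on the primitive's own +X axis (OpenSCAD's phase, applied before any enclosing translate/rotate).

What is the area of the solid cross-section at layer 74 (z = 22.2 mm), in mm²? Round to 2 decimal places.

12.42 mm²

At z = 22.2 mm: the cube does not reach this height (z outside [0, 4.5]); the cylinder at (14, 7) is not intersected at this z (z outside [1, 4.5]); the r=2 cylinder at (-3.5, 3) gives a regular 24-gon of circumradius 2 (constant along its height) (area = (24/2)·2.000²·sin(360°/24) = 12.42 mm²); Merging all regions: only the r=2 cylinder at (-3.5, 3) is present, so the union is just that shape — area = 12.42 mm². Overall, the cross-section is a single solid region. Net area = 12.42 mm².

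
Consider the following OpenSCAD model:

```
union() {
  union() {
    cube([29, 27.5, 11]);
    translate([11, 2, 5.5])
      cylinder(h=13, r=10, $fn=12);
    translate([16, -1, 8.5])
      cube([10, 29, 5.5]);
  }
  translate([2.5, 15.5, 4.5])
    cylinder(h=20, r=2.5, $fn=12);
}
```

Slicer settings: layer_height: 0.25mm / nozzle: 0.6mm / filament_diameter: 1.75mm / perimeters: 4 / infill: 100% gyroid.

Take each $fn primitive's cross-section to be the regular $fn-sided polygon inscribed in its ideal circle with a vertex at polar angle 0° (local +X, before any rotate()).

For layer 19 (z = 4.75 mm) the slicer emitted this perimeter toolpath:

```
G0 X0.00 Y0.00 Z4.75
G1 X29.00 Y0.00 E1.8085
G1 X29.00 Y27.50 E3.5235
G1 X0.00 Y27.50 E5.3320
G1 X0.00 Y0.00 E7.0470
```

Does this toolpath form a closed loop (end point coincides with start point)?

Start point (G0): (0.00, 0.00). End point (last G1): the path returns to the start — closed.

yes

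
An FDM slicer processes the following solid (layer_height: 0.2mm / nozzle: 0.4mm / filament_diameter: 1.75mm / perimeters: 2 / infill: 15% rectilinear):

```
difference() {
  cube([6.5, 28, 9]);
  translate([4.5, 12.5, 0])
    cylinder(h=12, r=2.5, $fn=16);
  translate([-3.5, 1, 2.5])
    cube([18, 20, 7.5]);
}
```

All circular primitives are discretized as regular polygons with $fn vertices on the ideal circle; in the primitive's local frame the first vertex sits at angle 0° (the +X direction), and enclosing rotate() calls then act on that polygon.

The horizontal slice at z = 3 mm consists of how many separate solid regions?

At z = 3 mm: the cube (footprint 6.5×28) is included at this height; the r=2.5 cylinder at (4.5, 12.5) contributes a regular 16-gon of circumradius 2.5; the cube at (-3.5, 1) (footprint 18×20) is included at this height; After the difference (first − rest): starting from the 6.5×28 cube, the r=2.5 cylinder at (4.5, 12.5) partially overlaps it — only the 18.22 mm² overlap (of its 19.13 mm²) is removed, clipping the outline; the 18×20 cube at (-3.5, 1) partially overlaps it — only the 111.78 mm² overlap (of its 360.00 mm²) is removed, clipping the outline — 2 connected regions. The result has 2 disconnected regions.

2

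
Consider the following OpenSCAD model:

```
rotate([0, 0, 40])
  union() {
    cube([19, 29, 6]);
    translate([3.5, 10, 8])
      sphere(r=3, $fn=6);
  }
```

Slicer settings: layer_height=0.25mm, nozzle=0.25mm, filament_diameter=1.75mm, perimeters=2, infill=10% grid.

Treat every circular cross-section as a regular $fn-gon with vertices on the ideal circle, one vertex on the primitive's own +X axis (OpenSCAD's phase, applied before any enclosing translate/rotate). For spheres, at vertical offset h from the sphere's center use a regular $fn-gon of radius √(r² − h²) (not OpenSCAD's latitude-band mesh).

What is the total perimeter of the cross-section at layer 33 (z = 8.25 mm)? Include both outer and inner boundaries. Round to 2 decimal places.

At z = 8.25 mm: the cube is absent (z outside [0, 6]); the r=3 sphere at (3.5, 10) slices to a regular 6-gon of circumradius 2.990 (√(r²−h²) with h=0.25 from center) (perimeter = 2·6·2.990·sin(180°/6) = 17.94 mm); Taking the union: only the r=3 sphere at (3.5, 10) is present, so the union is just that shape — boundary = 17.94 mm; (whole slice rotated 40° about Z — lengths, areas and connectivity unchanged). Overall, the cross-section is a single solid region. Total boundary length (outer) = 17.94 mm.

17.94 mm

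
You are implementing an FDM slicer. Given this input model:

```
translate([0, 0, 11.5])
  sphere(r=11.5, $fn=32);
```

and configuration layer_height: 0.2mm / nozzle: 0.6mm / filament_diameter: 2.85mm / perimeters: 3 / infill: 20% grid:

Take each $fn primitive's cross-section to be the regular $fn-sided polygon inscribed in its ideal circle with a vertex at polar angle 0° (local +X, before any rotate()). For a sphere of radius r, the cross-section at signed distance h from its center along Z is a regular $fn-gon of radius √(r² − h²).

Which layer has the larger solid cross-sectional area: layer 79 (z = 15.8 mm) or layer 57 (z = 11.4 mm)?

layer 57 (z = 11.4 mm)

Layer 79 (z = 15.8): the r=11.5 sphere slices to a regular 32-gon of circumradius 10.666 (√(r²−h²) with h=4.3 from center) (area = (32/2)·10.666²·sin(360°/32) = 355.10 mm²). So its area = 355.10 mm². Layer 57 (z = 11.4): the r=11.5 sphere slices to a regular 32-gon of circumradius 11.500 (√(r²−h²) with h=0.1 from center) (area = (32/2)·11.500²·sin(360°/32) = 412.78 mm²). So its area = 412.78 mm². Layer 57 is larger (412.78 vs 355.10 mm²).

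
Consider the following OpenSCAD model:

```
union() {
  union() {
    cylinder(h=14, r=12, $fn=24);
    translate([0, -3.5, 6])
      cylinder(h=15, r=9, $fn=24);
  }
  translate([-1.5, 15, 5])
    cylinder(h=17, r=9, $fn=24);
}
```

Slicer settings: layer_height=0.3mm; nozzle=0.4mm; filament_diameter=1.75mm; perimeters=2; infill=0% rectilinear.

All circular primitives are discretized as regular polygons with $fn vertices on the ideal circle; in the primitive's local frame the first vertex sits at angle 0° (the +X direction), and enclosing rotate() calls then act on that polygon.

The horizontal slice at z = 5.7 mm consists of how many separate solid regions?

At z = 5.7 mm: the r=12 cylinder contributes a regular 24-gon of circumradius 12; the cylinder at (0, -3.5) is absent (z outside [6, 21]); Taking the union: only the r=12 cylinder is present, so the union is just that shape — 1 connected region; the r=9 cylinder at (-1.5, 15) contributes a regular 24-gon of circumradius 9; Merging all regions: the regions partially overlap (shared area 56.80 mm²), so overlapping operands fuse into one piece — 1 connected region. The result has 1 disconnected region.

1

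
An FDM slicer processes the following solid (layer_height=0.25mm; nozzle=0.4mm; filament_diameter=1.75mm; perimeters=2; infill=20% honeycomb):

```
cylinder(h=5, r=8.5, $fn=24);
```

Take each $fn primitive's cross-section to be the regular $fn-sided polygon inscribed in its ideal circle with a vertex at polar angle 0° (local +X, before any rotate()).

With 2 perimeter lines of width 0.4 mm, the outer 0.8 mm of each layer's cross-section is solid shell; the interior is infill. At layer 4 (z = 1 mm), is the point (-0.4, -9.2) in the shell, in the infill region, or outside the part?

At z = 1 mm: the cylinder: section is a regular 24-gon, circumradius r=8.5. Overall, the cross-section is a single solid region. The nearest boundary edge runs (-2.20, -8.21)→(-0.00, -8.50); distance from the point to it = 0.75 mm. The point is not inside any of the regions above, so it lies outside the cross-section (0.75 mm from the nearest boundary).

outside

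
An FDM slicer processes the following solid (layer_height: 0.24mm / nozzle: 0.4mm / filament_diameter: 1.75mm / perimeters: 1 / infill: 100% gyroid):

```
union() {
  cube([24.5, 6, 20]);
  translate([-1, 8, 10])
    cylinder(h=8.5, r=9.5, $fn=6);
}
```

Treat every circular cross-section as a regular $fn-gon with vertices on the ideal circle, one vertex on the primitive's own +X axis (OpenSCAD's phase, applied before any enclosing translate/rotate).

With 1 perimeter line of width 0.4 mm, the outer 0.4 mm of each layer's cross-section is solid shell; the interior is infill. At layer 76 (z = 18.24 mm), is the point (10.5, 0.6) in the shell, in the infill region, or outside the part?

infill

At z = 18.24 mm: the cube is present — its section is the full 24.5×6 rectangle; the r=9.5 cylinder at (-1, 8) contributes a regular 6-gon of circumradius 9.5; Merging all regions: the regions partially overlap (shared area 33.68 mm²), so overlapping operands fuse into one piece — 1 connected region. Overall, the cross-section is a single solid region. The nearest boundary edge runs (24.50, 0.00)→(3.88, 0.00); distance from the point to it = 0.60 mm. The point is inside the cross-section and 0.60 mm from the nearest boundary — more than the 0.4 mm shell width (1 × 0.4), so it's in the infill interior.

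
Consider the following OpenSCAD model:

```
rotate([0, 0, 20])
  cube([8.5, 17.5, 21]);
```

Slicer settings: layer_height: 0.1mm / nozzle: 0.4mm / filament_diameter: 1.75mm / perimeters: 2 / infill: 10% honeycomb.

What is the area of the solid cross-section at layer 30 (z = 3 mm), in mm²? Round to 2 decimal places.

At z = 3 mm: the 8.5×17.5 cube contributes its full rectangle (area 148.75 mm²); (rotated 20° about Z; rotation is an isometry so areas/perimeters/island counts are preserved). Overall, the cross-section is a single solid region. Net area = 148.75 mm².

148.75 mm²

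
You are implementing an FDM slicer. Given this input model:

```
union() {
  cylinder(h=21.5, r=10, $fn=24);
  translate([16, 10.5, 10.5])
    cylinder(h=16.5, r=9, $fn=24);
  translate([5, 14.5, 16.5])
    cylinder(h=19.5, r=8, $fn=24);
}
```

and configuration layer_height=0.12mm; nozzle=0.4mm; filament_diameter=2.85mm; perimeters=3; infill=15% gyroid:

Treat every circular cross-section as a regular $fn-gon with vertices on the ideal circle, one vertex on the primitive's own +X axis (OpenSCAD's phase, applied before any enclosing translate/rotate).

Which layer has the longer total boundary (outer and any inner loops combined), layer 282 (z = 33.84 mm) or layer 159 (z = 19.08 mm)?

layer 159 (z = 19.08 mm)

Layer 282 (z = 33.84): the cylinder does not reach this height (z outside [0, 21.5]); the cylinder at (16, 10.5) does not reach this height (z outside [10.5, 27]); the r=8 cylinder at (5, 14.5) contributes a regular 24-gon of circumradius 8 (perimeter = 2·24·8.000·sin(180°/24) = 50.12 mm); Merging all regions: only the r=8 cylinder at (5, 14.5) is present, so the union is just that shape — boundary = 50.12 mm. So its perimeter = 50.12 mm. Layer 159 (z = 19.08): the r=10 cylinder gives a regular 24-gon of circumradius 10 (constant along its height) (perimeter = 2·24·10.000·sin(180°/24) = 62.65 mm); the r=9 cylinder at (16, 10.5) gives a regular 24-gon of circumradius 9 (constant along its height) (perimeter = 2·24·9.000·sin(180°/24) = 56.39 mm); the r=8 cylinder at (5, 14.5) contributes a regular 24-gon of circumradius 8 (perimeter = 2·24·8.000·sin(180°/24) = 50.12 mm); Merging all regions: the regions partially overlap (shared area 59.51 mm²), so the edge portions inside another operand are dropped and the merged outline is re-measured after clipping — boundary = 122.60 mm. So its perimeter = 122.60 mm. Layer 159 is larger (122.60 vs 50.12 mm).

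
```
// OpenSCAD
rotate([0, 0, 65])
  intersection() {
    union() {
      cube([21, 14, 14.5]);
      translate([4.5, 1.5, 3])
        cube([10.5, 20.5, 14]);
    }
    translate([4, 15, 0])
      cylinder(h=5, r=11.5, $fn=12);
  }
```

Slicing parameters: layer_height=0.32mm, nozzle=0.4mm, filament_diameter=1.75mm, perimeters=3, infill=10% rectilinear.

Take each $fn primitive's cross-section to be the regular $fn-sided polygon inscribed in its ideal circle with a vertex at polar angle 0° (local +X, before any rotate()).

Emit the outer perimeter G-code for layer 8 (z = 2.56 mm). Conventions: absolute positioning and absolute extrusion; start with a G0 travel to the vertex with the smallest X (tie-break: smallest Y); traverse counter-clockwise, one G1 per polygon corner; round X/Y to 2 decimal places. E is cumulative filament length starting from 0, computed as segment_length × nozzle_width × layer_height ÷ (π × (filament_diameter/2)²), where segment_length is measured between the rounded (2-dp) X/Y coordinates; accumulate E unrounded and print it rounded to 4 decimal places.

At z = 2.56 mm: the cube is present — its section is the full 21×14 rectangle; the cube at (4.5, 1.5) is absent (z outside [3, 17]); Merging all regions: only the 21×14 cube is present, so the union is just that shape — 1 connected region; the r=11.5 cylinder at (4, 15) gives a regular 12-gon of circumradius 11.5 (constant along its height); Taking the intersection: the r=11.5 cylinder at (4, 15) partially overlaps that combined region; clipping to the common part keeps 127.68 mm² — 1 connected region; (whole slice rotated 65° about Z — lengths, areas and connectivity unchanged). The outline is a single polygon with 6 vertices. Extrusion per mm of travel: 0.4 × 0.32 / (π × 0.875²) = 0.053216. Accumulating E over each segment gives final E = 2.4282.

G0 X-12.69 Y5.92 Z2.56
G1 X-4.14 Y1.93 E0.5021
G1 X-1.48 Y5.10 E0.7223
G1 X-0.45 Y10.97 E1.0395
G1 X-2.48 Y16.56 E1.3560
G1 X-6.25 Y19.72 E1.6177
G1 X-12.69 Y5.92 E2.4282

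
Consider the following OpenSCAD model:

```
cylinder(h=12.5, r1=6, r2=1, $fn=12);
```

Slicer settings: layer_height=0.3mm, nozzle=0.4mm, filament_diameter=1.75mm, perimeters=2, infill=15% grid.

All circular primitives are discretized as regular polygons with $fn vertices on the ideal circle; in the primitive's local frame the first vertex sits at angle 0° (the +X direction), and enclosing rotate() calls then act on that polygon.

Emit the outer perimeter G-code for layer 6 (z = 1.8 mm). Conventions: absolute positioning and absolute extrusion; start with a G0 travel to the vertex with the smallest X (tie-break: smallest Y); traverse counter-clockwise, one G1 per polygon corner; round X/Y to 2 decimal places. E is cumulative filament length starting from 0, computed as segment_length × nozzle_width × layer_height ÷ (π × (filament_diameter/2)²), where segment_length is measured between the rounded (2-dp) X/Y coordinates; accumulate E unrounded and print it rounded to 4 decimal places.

G0 X-5.28 Y0.00 Z1.80
G1 X-4.57 Y-2.64 E0.1364
G1 X-2.64 Y-4.57 E0.2726
G1 X0.00 Y-5.28 E0.4090
G1 X2.64 Y-4.57 E0.5453
G1 X4.57 Y-2.64 E0.6815
G1 X5.28 Y0.00 E0.8179
G1 X4.57 Y2.64 E0.9543
G1 X2.64 Y4.57 E1.0905
G1 X0.00 Y5.28 E1.2269
G1 X-2.64 Y4.57 E1.3632
G1 X-4.57 Y2.64 E1.4994
G1 X-5.28 Y0.00 E1.6358

At z = 1.8 mm: the cone contributes a regular 12-gon of circumradius 5.280 (interpolated between r1=6 and r2=1 at t=0.144). The outline is a single polygon with 12 vertices. Extrusion per mm of travel: 0.4 × 0.3 / (π × 0.875²) = 0.049890. Accumulating E over each segment gives final E = 1.6358.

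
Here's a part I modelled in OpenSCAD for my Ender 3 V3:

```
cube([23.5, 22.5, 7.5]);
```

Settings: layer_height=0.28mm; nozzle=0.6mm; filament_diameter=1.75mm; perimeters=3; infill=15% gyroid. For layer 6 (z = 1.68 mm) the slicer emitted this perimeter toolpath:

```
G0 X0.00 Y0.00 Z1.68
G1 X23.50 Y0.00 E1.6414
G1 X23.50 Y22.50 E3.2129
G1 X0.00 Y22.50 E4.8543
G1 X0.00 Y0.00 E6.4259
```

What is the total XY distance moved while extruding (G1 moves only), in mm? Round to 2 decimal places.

92.00 mm

Sum the Euclidean lengths of each G1 segment: total = 92.00 mm.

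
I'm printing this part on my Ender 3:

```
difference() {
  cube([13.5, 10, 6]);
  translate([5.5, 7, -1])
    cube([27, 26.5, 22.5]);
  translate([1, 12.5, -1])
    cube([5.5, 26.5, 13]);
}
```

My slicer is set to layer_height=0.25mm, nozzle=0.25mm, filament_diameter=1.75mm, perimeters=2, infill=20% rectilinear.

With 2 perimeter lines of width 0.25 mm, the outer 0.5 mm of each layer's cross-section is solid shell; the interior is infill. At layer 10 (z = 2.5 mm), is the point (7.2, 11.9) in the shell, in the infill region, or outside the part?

outside

At z = 2.5 mm: the cube is present — its section is the full 13.5×10 rectangle; the 27×26.5 cube at (5.5, 7) contributes its full rectangle; the cube at (1, 12.5) is present — its section is the full 5.5×26.5 rectangle; After the difference (first − rest): starting from the 13.5×10 cube, the 27×26.5 cube at (5.5, 7) partially overlaps it — only the 24.00 mm² overlap (of its 715.50 mm²) is removed, clipping the outline; the 5.5×26.5 cube at (1, 12.5) misses the remaining region (no effect) — 1 connected region. Overall, the cross-section is a single solid region. The nearest boundary edge runs (0.00, 10.00)→(5.50, 10.00); distance from the point to it = 2.55 mm. The point is not inside any of the regions above, so it lies outside the cross-section (2.55 mm from the nearest boundary).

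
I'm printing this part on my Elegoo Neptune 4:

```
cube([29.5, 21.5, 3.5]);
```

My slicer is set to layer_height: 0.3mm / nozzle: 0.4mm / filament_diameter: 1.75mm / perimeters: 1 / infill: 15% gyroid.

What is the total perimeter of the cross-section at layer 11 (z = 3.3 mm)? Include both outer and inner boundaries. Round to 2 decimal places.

At z = 3.3 mm: the 29.5×21.5 cube contributes its full rectangle (perimeter 102.00 mm). Overall, the cross-section is a single solid region. Total boundary length (outer) = 102.00 mm.

102.00 mm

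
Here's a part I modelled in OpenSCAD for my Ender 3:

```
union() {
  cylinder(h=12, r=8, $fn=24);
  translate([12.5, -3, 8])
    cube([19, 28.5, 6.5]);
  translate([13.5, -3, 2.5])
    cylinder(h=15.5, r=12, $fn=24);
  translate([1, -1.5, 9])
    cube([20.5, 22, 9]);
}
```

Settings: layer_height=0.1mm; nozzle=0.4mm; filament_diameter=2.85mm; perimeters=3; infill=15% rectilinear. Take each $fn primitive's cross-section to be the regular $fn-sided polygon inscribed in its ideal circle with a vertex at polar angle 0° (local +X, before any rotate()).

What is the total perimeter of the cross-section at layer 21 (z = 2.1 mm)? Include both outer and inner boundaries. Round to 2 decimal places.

50.12 mm

At z = 2.1 mm: the r=8 cylinder gives a regular 24-gon of circumradius 8 (constant along its height) (perimeter = 2·24·8.000·sin(180°/24) = 50.12 mm); the cube at (12.5, -3) does not reach this height (z outside [8, 14.5]); the cylinder at (13.5, -3) is not intersected at this z (z outside [2.5, 18]); the cube at (1, -1.5) does not reach this height (z outside [9, 18]); Merging all regions: only the r=8 cylinder is present, so the union is just that shape — boundary = 50.12 mm. Overall, the cross-section is a single solid region. Total boundary length (outer) = 50.12 mm.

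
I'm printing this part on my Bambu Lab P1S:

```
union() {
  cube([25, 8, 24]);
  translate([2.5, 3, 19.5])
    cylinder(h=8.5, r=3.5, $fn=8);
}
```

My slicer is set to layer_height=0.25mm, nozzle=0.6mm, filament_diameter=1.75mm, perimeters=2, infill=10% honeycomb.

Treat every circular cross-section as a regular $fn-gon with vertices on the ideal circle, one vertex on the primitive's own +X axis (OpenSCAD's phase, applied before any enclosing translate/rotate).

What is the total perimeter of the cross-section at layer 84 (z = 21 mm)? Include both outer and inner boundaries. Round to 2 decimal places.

At z = 21 mm: the cube (footprint 25×8) is included at this height (perimeter 66.00 mm); the r=3.5 cylinder at (2.5, 3) gives a regular 8-gon of circumradius 3.5 (constant along its height) (perimeter = 2·8·3.500·sin(180°/8) = 21.43 mm); Combining (union): the regions partially overlap (shared area 31.63 mm²), so the edge portions inside another operand are dropped and the merged outline is re-measured after clipping — boundary = 66.60 mm. Overall, the cross-section is a single solid region. Total boundary length (outer) = 66.60 mm.

66.60 mm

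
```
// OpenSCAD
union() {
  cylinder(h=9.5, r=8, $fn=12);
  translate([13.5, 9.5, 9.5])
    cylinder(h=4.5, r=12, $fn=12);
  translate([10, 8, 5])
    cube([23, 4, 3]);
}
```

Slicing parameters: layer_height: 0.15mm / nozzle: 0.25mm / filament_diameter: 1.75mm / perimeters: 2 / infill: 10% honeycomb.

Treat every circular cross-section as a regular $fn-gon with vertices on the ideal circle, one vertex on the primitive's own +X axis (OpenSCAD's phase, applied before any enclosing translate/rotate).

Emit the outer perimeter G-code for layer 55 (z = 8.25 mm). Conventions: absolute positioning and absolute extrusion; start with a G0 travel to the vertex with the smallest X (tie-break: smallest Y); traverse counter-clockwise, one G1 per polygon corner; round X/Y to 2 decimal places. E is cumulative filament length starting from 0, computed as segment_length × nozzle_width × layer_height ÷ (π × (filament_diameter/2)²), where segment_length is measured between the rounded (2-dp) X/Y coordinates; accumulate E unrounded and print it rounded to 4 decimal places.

At z = 8.25 mm: the r=8 cylinder contributes a regular 12-gon of circumradius 8; the cylinder at (13.5, 9.5) is not intersected at this z (z outside [9.5, 14]); the cube at (10, 8) does not reach this height (z outside [5, 8]); Merging all regions: only the r=8 cylinder is present, so the union is just that shape — 1 connected region. The outline is a single polygon with 12 vertices. Extrusion per mm of travel: 0.25 × 0.15 / (π × 0.875²) = 0.015591. Accumulating E over each segment gives final E = 0.7749.

G0 X-8.00 Y0.00 Z8.25
G1 X-6.93 Y-4.00 E0.0646
G1 X-4.00 Y-6.93 E0.1292
G1 X0.00 Y-8.00 E0.1937
G1 X4.00 Y-6.93 E0.2583
G1 X6.93 Y-4.00 E0.3229
G1 X8.00 Y0.00 E0.3874
G1 X6.93 Y4.00 E0.4520
G1 X4.00 Y6.93 E0.5166
G1 X0.00 Y8.00 E0.5811
G1 X-4.00 Y6.93 E0.6457
G1 X-6.93 Y4.00 E0.7103
G1 X-8.00 Y0.00 E0.7749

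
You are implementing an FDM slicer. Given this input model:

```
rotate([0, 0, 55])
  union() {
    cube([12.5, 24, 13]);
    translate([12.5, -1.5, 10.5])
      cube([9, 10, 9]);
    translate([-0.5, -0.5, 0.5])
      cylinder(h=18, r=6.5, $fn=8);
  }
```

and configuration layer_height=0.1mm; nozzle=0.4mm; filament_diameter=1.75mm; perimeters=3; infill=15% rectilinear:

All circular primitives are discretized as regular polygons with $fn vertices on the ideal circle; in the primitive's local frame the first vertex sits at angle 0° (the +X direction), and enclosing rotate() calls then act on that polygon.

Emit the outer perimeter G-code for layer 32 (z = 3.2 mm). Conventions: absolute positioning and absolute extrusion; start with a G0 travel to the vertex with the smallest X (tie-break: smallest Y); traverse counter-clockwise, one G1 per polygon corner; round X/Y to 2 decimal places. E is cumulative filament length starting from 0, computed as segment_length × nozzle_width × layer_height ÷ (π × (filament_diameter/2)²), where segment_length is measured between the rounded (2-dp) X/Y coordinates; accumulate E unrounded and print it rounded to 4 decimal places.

At z = 3.2 mm: the cube (footprint 12.5×24) is included at this height; the cube at (12.5, -1.5) is absent (z outside [10.5, 19.5]); the r=6.5 cylinder at (-0.5, -0.5) gives a regular 8-gon of circumradius 6.5 (constant along its height); Combining (union): the regions partially overlap (shared area 23.73 mm²), so overlapping operands fuse into one piece — 1 connected region; (whole slice rotated 55° about Z — lengths, areas and connectivity unchanged). The outline is a single polygon with 12 vertices. Extrusion per mm of travel: 0.4 × 0.1 / (π × 0.875²) = 0.016630. Accumulating E over each segment gives final E = 1.5357.

G0 X-19.66 Y13.77 Z3.20
G1 X-4.75 Y3.32 E0.3028
G1 X-5.20 Y3.03 E0.3117
G1 X-6.28 Y-1.83 E0.3945
G1 X-3.61 Y-6.02 E0.4771
G1 X1.25 Y-7.10 E0.5599
G1 X5.45 Y-4.42 E0.6428
G1 X6.52 Y0.43 E0.7254
G1 X3.85 Y4.63 E0.8081
G1 X3.32 Y4.75 E0.8172
G1 X7.17 Y10.24 E0.9287
G1 X-12.49 Y24.01 E1.3278
G1 X-19.66 Y13.77 E1.5357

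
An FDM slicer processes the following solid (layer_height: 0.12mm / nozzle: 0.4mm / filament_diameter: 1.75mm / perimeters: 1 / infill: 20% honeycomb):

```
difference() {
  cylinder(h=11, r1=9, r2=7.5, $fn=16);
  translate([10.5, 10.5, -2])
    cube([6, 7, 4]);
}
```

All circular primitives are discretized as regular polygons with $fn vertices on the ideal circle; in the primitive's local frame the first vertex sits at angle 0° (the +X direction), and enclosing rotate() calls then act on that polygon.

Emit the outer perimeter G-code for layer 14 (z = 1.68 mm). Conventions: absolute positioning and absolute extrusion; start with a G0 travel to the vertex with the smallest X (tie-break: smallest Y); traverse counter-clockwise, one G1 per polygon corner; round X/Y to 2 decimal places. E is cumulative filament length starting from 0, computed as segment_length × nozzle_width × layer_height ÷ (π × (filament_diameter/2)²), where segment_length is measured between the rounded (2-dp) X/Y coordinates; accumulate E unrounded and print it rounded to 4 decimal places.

At z = 1.68 mm: the cone: at t=0.153 of its height the radius interpolates to r₁+(r₂−r₁)t = 8.771, giving a regular 16-gon of that circumradius; the cube at (10.5, 10.5) is present — its section is the full 6×7 rectangle; Taking the first minus the rest: starting from the cone, the 6×7 cube at (10.5, 10.5) misses the remaining region (no effect) — 1 connected region. The outline is a single polygon with 16 vertices. Extrusion per mm of travel: 0.4 × 0.12 / (π × 0.875²) = 0.019956. Accumulating E over each segment gives final E = 1.0925.

G0 X-8.77 Y0.00 Z1.68
G1 X-8.10 Y-3.36 E0.0684
G1 X-6.20 Y-6.20 E0.1366
G1 X-3.36 Y-8.10 E0.2048
G1 X0.00 Y-8.77 E0.2731
G1 X3.36 Y-8.10 E0.3415
G1 X6.20 Y-6.20 E0.4097
G1 X8.10 Y-3.36 E0.4779
G1 X8.77 Y0.00 E0.5462
G1 X8.10 Y3.36 E0.6146
G1 X6.20 Y6.20 E0.6828
G1 X3.36 Y8.10 E0.7510
G1 X0.00 Y8.77 E0.8194
G1 X-3.36 Y8.10 E0.8877
G1 X-6.20 Y6.20 E0.9559
G1 X-8.10 Y3.36 E1.0241
G1 X-8.77 Y0.00 E1.0925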